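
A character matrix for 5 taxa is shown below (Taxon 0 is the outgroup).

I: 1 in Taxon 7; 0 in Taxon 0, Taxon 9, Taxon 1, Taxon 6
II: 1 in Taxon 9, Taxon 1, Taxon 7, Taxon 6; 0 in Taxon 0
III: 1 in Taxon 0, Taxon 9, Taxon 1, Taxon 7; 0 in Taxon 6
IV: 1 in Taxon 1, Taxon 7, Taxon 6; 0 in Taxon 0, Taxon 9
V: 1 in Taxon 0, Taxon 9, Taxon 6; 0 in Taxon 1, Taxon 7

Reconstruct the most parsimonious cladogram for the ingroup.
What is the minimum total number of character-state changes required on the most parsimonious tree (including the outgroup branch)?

Character polarity is set by the outgroup: the derived state is whichever differs from the outgroup's state, so for III, V the derived state is '0', and for the remaining characters it is '1'.
I (derived state '1') is unique to Taxon 7 (autapomorphy; uninformative for grouping).
II (derived state '1') is shared by all ingroup taxa — unites the whole ingroup.
III: derived state '0' in Taxon 6 only — an autapomorphy, so it tells us nothing about relationships among taxa.
IV: derived state '1' in Taxon 1, Taxon 6, and Taxon 7 only — synapomorphy for {Taxon 1, Taxon 6, Taxon 7}.
V (derived state '0') is shared by Taxon 1 and Taxon 7 — a synapomorphy uniting that clade.
Most parsimonious ingroup topology: (Taxon 9,((Taxon 1,Taxon 7),Taxon 6)).
Changes per character on this tree: I: 1; II: 1; III: 1; IV: 1; V: 1.
Total = 5.

5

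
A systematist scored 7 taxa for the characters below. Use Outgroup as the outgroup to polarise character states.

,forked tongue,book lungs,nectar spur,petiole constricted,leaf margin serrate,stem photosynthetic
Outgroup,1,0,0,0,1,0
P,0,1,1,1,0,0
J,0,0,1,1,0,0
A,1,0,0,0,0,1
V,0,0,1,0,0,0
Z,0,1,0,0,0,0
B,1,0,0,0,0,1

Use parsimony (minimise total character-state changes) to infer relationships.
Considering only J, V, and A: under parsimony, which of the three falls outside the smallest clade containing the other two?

A

Character polarity is set by the outgroup: the derived state is whichever differs from the outgroup's state, so for forked tongue, leaf margin serrate the derived state is '0', and for the remaining characters it is '1'.
forked tongue (derived state '0') is shared by J, P, V, and Z — a synapomorphy uniting that clade.
book lungs groups P and Z, which is incompatible with the clades supported by the remaining characters; treating it as convergent (homoplasy) costs fewer steps than any alternative tree.
nectar spur (derived state '1') is shared by J, P, and V — a synapomorphy uniting that clade.
petiole constricted (derived state '1') is shared by J and P — a synapomorphy uniting that clade.
leaf margin serrate (derived state '0') is shared by all ingroup taxa — unites the whole ingroup.
stem photosynthetic (derived state '1') is shared by A and B — a synapomorphy uniting that clade.
Most parsimonious ingroup topology: ((((P,J),V),Z),(A,B)).
V and J share a more recent common ancestor with each other than either does with A, so A is the least closely related of the three.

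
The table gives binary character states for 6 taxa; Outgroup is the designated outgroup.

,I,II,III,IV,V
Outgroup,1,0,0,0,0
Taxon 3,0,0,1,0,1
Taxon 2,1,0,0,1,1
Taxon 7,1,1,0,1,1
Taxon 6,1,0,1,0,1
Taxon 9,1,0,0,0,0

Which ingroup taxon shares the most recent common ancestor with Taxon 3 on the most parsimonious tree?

Taxon 6

Character polarity is set by the outgroup: the derived state is whichever differs from the outgroup's state, so for I the derived state is '0', and for the remaining characters it is '1'.
I: derived state '0' in Taxon 3 only — an autapomorphy, so it tells us nothing about relationships among taxa.
II (derived state '1') is unique to Taxon 7 (autapomorphy; uninformative for grouping).
III: derived state '1' in Taxon 3 and Taxon 6 only — synapomorphy for {Taxon 3, Taxon 6}.
IV (derived state '1') is shared by Taxon 2 and Taxon 7 — a synapomorphy uniting that clade.
Only Taxon 2, Taxon 3, Taxon 6, and Taxon 7 show the derived state '1' for V, supporting them as a clade.
Most parsimonious ingroup topology: (((Taxon 3,Taxon 6),(Taxon 2,Taxon 7)),Taxon 9).
Taxon 3 and Taxon 6 form a cherry on this tree, so they are sister taxa.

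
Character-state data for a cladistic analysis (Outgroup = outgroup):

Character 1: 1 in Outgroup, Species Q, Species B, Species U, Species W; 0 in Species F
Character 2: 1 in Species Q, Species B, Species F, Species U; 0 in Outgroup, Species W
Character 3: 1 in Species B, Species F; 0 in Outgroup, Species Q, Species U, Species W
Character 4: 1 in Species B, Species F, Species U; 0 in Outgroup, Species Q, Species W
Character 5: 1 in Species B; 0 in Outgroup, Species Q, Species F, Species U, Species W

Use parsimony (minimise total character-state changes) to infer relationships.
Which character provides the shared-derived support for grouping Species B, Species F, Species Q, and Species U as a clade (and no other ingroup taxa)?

Character 2

Character polarity is set by the outgroup: the derived state is whichever differs from the outgroup's state, so for Character 1 the derived state is '0', and for the remaining characters it is '1'.
Character 1 (derived state '0') is unique to Species F (autapomorphy; uninformative for grouping).
Character 2: derived state '1' in Species B, Species F, Species Q, and Species U only — synapomorphy for {Species B, Species F, Species Q, Species U}.
Character 3: derived state '1' in Species B and Species F only — synapomorphy for {Species B, Species F}.
Only Species B, Species F, and Species U show the derived state '1' for Character 4, supporting them as a clade.
Character 5 (derived state '1') is unique to Species B (autapomorphy; uninformative for grouping).
Most parsimonious ingroup topology: ((Species Q,((Species B,Species F),Species U)),Species W).
The clade {Species B, Species F, Species Q, Species U} is supported by Character 2: its derived state '1' occurs in exactly those taxa and in no other taxon (including the outgroup).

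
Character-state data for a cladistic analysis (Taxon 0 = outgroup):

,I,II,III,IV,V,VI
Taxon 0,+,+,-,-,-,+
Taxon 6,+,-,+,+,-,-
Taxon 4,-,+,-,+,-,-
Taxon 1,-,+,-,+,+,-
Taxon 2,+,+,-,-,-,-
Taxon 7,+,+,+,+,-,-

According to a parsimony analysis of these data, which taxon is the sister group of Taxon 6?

Taxon 7

Character polarity is set by the outgroup: the derived state is whichever differs from the outgroup's state, so for I, II, VI the derived state is '-', and for the remaining characters it is '+'.
I: derived state '-' in Taxon 1 and Taxon 4 only — synapomorphy for {Taxon 1, Taxon 4}.
II (derived state '-') is unique to Taxon 6 (autapomorphy; uninformative for grouping).
III: derived state '+' in Taxon 6 and Taxon 7 only — synapomorphy for {Taxon 6, Taxon 7}.
Only Taxon 1, Taxon 4, Taxon 6, and Taxon 7 show the derived state '+' for IV, supporting them as a clade.
V: derived state '+' in Taxon 1 only — an autapomorphy, so it tells us nothing about relationships among taxa.
VI (derived state '-') is shared by all ingroup taxa — unites the whole ingroup.
Most parsimonious ingroup topology: (((Taxon 6,Taxon 7),(Taxon 4,Taxon 1)),Taxon 2).
Taxon 6 and Taxon 7 form a cherry on this tree, so they are sister taxa.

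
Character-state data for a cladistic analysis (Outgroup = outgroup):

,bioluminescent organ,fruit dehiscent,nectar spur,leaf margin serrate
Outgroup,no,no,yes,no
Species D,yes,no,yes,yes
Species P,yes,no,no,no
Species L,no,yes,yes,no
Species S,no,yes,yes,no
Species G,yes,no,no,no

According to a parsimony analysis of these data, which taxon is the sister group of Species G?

Species P

Character polarity is set by the outgroup: the derived state is whichever differs from the outgroup's state, so for nectar spur the derived state is 'no', and for the remaining characters it is 'yes'.
bioluminescent organ (derived state 'yes') is shared by Species D, Species G, and Species P — a synapomorphy uniting that clade.
Only Species L and Species S show the derived state 'yes' for fruit dehiscent, supporting them as a clade.
Only Species G and Species P show the derived state 'no' for nectar spur, supporting them as a clade.
leaf margin serrate: derived state 'yes' in Species D only — an autapomorphy, so it tells us nothing about relationships among taxa.
Most parsimonious ingroup topology: ((Species D,(Species P,Species G)),(Species L,Species S)).
Species G and Species P form a cherry on this tree, so they are sister taxa.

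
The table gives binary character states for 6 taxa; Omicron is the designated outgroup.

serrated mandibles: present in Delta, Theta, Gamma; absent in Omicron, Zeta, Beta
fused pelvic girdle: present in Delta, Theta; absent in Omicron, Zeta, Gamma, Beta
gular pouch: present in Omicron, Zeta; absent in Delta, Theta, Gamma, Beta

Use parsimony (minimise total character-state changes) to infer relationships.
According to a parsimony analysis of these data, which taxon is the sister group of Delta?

Theta

Character polarity is set by the outgroup: the derived state is whichever differs from the outgroup's state, so for gular pouch the derived state is 'absent', and for the remaining characters it is 'present'.
serrated mandibles: derived state 'present' in Delta, Gamma, and Theta only — synapomorphy for {Delta, Gamma, Theta}.
Only Delta and Theta show the derived state 'present' for fused pelvic girdle, supporting them as a clade.
Only Beta, Delta, Gamma, and Theta show the derived state 'absent' for gular pouch, supporting them as a clade.
Most parsimonious ingroup topology: (Zeta,(((Delta,Theta),Gamma),Beta)).
Delta and Theta form a cherry on this tree, so they are sister taxa.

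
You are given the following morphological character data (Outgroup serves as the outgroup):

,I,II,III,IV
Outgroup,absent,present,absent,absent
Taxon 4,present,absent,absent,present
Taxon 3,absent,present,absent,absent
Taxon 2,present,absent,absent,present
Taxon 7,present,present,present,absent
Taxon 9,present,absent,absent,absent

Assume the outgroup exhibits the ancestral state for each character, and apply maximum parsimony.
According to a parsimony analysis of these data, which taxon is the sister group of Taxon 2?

Character polarity is set by the outgroup: the derived state is whichever differs from the outgroup's state, so for II the derived state is 'absent', and for the remaining characters it is 'present'.
Only Taxon 2, Taxon 4, Taxon 7, and Taxon 9 show the derived state 'present' for I, supporting them as a clade.
II: derived state 'absent' in Taxon 2, Taxon 4, and Taxon 9 only — synapomorphy for {Taxon 2, Taxon 4, Taxon 9}.
III (derived state 'present') is unique to Taxon 7 (autapomorphy; uninformative for grouping).
IV (derived state 'present') is shared by Taxon 2 and Taxon 4 — a synapomorphy uniting that clade.
Most parsimonious ingroup topology: ((((Taxon 4,Taxon 2),Taxon 9),Taxon 7),Taxon 3).
Taxon 2 and Taxon 4 form a cherry on this tree, so they are sister taxa.

Taxon 4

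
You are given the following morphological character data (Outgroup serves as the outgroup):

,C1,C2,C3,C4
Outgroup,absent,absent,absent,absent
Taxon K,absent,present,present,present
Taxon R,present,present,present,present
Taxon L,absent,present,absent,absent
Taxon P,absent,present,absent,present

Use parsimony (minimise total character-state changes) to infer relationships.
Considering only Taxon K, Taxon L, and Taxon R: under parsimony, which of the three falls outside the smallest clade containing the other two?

The outgroup has state 'absent' for every character, so 'present' is the derived state throughout.
C1: derived state 'present' in Taxon R only — an autapomorphy, so it tells us nothing about relationships among taxa.
C2 (derived state 'present') is shared by all ingroup taxa — unites the whole ingroup.
C3 (derived state 'present') is shared by Taxon K and Taxon R — a synapomorphy uniting that clade.
Only Taxon K, Taxon P, and Taxon R show the derived state 'present' for C4, supporting them as a clade.
Most parsimonious ingroup topology: (Taxon L,((Taxon R,Taxon K),Taxon P)).
Taxon K and Taxon R share a more recent common ancestor with each other than either does with Taxon L, so Taxon L is the least closely related of the three.

Taxon L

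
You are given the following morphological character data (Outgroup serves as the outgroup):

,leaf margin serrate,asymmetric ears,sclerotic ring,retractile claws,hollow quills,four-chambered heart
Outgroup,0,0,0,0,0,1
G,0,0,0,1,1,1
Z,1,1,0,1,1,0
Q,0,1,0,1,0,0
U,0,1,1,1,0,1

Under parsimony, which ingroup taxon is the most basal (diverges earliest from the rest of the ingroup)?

Character polarity is set by the outgroup: the derived state is whichever differs from the outgroup's state, so for four-chambered heart the derived state is '0', and for the remaining characters it is '1'.
leaf margin serrate: derived state '1' in Z only — an autapomorphy, so it tells us nothing about relationships among taxa.
asymmetric ears (derived state '1') is shared by Q, U, and Z — a synapomorphy uniting that clade.
sclerotic ring: derived state '1' in U only — an autapomorphy, so it tells us nothing about relationships among taxa.
retractile claws (derived state '1') is shared by all ingroup taxa — unites the whole ingroup.
hollow quills (state '1') occurs in G and Z but conflicts with the nesting implied by the other characters — most parsimoniously interpreted as homoplasy.
four-chambered heart (derived state '0') is shared by Q and Z — a synapomorphy uniting that clade.
Most parsimonious ingroup topology: (G,((Z,Q),U)).
G is sister to the clade containing all other ingroup taxa, so it is the earliest-diverging (most basal) ingroup lineage.

G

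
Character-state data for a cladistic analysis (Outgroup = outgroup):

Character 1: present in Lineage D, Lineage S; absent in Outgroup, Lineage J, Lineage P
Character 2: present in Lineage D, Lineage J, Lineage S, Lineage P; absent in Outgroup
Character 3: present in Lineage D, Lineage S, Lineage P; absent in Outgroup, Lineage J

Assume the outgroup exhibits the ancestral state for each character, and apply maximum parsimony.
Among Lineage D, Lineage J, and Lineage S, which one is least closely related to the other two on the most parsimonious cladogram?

Lineage J

The outgroup has state 'absent' for every character, so 'present' is the derived state throughout.
Only Lineage D and Lineage S show the derived state 'present' for Character 1, supporting them as a clade.
Character 2 (derived state 'present') is shared by all ingroup taxa — unites the whole ingroup.
Character 3: derived state 'present' in Lineage D, Lineage P, and Lineage S only — synapomorphy for {Lineage D, Lineage P, Lineage S}.
Most parsimonious ingroup topology: (((Lineage D,Lineage S),Lineage P),Lineage J).
Lineage S and Lineage D share a more recent common ancestor with each other than either does with Lineage J, so Lineage J is the least closely related of the three.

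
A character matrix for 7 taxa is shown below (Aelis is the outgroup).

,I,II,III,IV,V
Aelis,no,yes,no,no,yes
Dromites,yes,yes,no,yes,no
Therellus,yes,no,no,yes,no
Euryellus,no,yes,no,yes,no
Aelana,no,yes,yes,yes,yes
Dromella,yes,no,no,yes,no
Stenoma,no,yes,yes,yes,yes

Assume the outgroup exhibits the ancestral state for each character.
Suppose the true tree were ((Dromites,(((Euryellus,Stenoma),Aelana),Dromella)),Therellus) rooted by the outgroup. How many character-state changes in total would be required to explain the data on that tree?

10

Map each character onto ((Dromites,(((Euryellus,Stenoma),Aelana),Dromella)),Therellus) (rooted by Aelis) and count the minimum state changes it requires (Fitch parsimony):
I: 2; II: 2; III: 2; IV: 1; V: 3.
Total tree length = 10.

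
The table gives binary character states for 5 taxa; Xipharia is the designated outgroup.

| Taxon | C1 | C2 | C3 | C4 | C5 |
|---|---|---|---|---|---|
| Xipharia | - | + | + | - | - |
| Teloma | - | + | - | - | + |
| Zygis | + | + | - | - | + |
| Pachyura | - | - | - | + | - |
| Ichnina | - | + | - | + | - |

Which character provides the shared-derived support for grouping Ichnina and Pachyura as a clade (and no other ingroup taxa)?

C4

Character polarity is set by the outgroup: the derived state is whichever differs from the outgroup's state, so for C2, C3 the derived state is '-', and for the remaining characters it is '+'.
C1: derived state '+' in Zygis only — an autapomorphy, so it tells us nothing about relationships among taxa.
C2 (derived state '-') is unique to Pachyura (autapomorphy; uninformative for grouping).
All ingroup taxa share the derived state '-' for C3; it defines the ingroup but does not resolve relationships within it.
C4: derived state '+' in Ichnina and Pachyura only — synapomorphy for {Ichnina, Pachyura}.
C5: derived state '+' in Teloma and Zygis only — synapomorphy for {Teloma, Zygis}.
Most parsimonious ingroup topology: ((Teloma,Zygis),(Pachyura,Ichnina)).
The clade {Ichnina, Pachyura} is supported by C4: its derived state '+' occurs in exactly those taxa and in no other taxon (including the outgroup).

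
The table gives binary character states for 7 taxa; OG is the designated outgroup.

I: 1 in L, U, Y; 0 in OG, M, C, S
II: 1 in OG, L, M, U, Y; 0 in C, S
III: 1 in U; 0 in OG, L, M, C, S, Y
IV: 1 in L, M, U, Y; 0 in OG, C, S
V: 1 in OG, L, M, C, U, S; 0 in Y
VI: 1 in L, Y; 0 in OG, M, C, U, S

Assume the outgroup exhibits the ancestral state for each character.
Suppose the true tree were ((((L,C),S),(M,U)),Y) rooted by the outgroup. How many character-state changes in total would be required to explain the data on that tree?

12

Map each character onto ((((L,C),S),(M,U)),Y) (rooted by OG) and count the minimum state changes it requires (Fitch parsimony):
I: 3; II: 2; III: 1; IV: 3; V: 1; VI: 2.
Total tree length = 12.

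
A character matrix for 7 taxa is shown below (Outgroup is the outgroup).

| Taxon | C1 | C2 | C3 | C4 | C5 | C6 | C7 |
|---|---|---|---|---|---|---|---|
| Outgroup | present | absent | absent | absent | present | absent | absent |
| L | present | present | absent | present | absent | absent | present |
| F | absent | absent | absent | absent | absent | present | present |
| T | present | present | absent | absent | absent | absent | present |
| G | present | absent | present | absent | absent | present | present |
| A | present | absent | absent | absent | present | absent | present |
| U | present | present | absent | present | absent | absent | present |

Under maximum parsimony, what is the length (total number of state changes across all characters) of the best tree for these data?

7

Character polarity is set by the outgroup: the derived state is whichever differs from the outgroup's state, so for C1, C5 the derived state is 'absent', and for the remaining characters it is 'present'.
C1 (derived state 'absent') is unique to F (autapomorphy; uninformative for grouping).
C2: derived state 'present' in L, T, and U only — synapomorphy for {L, T, U}.
C3: derived state 'present' in G only — an autapomorphy, so it tells us nothing about relationships among taxa.
C4 (derived state 'present') is shared by L and U — a synapomorphy uniting that clade.
C5: derived state 'absent' in F, G, L, T, and U only — synapomorphy for {F, G, L, T, U}.
C6: derived state 'present' in F and G only — synapomorphy for {F, G}.
C7 (derived state 'present') is shared by all ingroup taxa — unites the whole ingroup.
Most parsimonious ingroup topology: ((((L,U),T),(F,G)),A).
Changes per character on this tree: C1: 1; C2: 1; C3: 1; C4: 1; C5: 1; C6: 1; C7: 1.
Total = 7.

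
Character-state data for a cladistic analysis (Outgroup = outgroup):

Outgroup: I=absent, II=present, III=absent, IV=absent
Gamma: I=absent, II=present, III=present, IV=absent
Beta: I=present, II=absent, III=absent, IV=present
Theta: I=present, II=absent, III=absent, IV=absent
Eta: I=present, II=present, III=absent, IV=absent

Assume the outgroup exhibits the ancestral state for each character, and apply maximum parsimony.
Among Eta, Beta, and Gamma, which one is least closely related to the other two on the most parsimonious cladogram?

Gamma

Character polarity is set by the outgroup: the derived state is whichever differs from the outgroup's state, so for II the derived state is 'absent', and for the remaining characters it is 'present'.
I: derived state 'present' in Beta, Eta, and Theta only — synapomorphy for {Beta, Eta, Theta}.
II (derived state 'absent') is shared by Beta and Theta — a synapomorphy uniting that clade.
III (derived state 'present') is unique to Gamma (autapomorphy; uninformative for grouping).
IV: derived state 'present' in Beta only — an autapomorphy, so it tells us nothing about relationships among taxa.
Most parsimonious ingroup topology: (Gamma,((Beta,Theta),Eta)).
Eta and Beta share a more recent common ancestor with each other than either does with Gamma, so Gamma is the least closely related of the three.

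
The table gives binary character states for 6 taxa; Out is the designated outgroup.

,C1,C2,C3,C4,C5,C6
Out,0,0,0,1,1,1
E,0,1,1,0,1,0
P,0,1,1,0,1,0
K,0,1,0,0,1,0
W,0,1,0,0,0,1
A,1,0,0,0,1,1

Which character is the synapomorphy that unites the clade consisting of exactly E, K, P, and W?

Character polarity is set by the outgroup: the derived state is whichever differs from the outgroup's state, so for C4, C5, C6 the derived state is '0', and for the remaining characters it is '1'.
C1: derived state '1' in A only — an autapomorphy, so it tells us nothing about relationships among taxa.
C2 (derived state '1') is shared by E, K, P, and W — a synapomorphy uniting that clade.
C3: derived state '1' in E and P only — synapomorphy for {E, P}.
C4 (derived state '0') is shared by all ingroup taxa — unites the whole ingroup.
C5: derived state '0' in W only — an autapomorphy, so it tells us nothing about relationships among taxa.
Only E, K, and P show the derived state '0' for C6, supporting them as a clade.
Most parsimonious ingroup topology: ((((E,P),K),W),A).
The clade {E, K, P, W} is supported by C2: its derived state '1' occurs in exactly those taxa and in no other taxon (including the outgroup).

C2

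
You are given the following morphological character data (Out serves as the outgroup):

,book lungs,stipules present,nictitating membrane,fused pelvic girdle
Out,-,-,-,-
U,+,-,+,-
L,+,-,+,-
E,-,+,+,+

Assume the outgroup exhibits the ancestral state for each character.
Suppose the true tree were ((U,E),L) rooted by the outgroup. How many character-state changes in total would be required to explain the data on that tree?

Map each character onto ((U,E),L) (rooted by Out) and count the minimum state changes it requires (Fitch parsimony):
book lungs: 2; stipules present: 1; nictitating membrane: 1; fused pelvic girdle: 1.
Total tree length = 5.

5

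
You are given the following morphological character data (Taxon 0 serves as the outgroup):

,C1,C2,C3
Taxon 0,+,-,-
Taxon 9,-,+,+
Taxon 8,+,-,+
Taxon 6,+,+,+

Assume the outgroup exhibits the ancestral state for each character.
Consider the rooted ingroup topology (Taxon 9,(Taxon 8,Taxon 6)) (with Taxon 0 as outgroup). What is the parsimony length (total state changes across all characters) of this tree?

Map each character onto (Taxon 9,(Taxon 8,Taxon 6)) (rooted by Taxon 0) and count the minimum state changes it requires (Fitch parsimony):
C1: 1; C2: 2; C3: 1.
Total tree length = 4.

4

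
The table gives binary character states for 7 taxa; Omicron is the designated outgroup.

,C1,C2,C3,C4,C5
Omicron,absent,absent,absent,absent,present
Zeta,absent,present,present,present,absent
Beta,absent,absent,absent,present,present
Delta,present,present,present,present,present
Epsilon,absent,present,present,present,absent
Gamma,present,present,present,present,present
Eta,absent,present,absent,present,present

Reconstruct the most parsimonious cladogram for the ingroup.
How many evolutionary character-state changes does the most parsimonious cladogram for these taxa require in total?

5

Character polarity is set by the outgroup: the derived state is whichever differs from the outgroup's state, so for C5 the derived state is 'absent', and for the remaining characters it is 'present'.
C1 (derived state 'present') is shared by Delta and Gamma — a synapomorphy uniting that clade.
Only Delta, Epsilon, Eta, Gamma, and Zeta show the derived state 'present' for C2, supporting them as a clade.
C3: derived state 'present' in Delta, Epsilon, Gamma, and Zeta only — synapomorphy for {Delta, Epsilon, Gamma, Zeta}.
C4 (derived state 'present') is shared by all ingroup taxa — unites the whole ingroup.
C5: derived state 'absent' in Epsilon and Zeta only — synapomorphy for {Epsilon, Zeta}.
Most parsimonious ingroup topology: ((((Zeta,Epsilon),(Delta,Gamma)),Eta),Beta).
Changes per character on this tree: C1: 1; C2: 1; C3: 1; C4: 1; C5: 1.
Total = 5.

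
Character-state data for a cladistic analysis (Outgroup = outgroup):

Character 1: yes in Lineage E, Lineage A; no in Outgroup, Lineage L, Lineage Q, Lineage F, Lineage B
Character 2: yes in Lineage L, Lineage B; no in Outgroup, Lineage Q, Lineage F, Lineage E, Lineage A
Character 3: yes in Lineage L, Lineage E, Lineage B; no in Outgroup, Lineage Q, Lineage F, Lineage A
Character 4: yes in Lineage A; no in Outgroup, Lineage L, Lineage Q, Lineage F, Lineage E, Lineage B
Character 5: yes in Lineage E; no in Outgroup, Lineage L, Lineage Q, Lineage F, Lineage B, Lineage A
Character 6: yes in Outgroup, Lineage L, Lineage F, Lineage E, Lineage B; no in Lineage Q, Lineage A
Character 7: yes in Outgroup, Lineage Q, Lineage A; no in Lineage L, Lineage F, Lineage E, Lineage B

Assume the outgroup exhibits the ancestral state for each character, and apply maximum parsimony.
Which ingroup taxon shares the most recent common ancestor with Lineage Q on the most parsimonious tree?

Lineage A

Character polarity is set by the outgroup: the derived state is whichever differs from the outgroup's state, so for Character 6, Character 7 the derived state is 'no', and for the remaining characters it is 'yes'.
Character 1 (state 'yes') occurs in Lineage A and Lineage E but conflicts with the nesting implied by the other characters — most parsimoniously interpreted as homoplasy.
Character 2 (derived state 'yes') is shared by Lineage B and Lineage L — a synapomorphy uniting that clade.
Character 3 (derived state 'yes') is shared by Lineage B, Lineage E, and Lineage L — a synapomorphy uniting that clade.
Character 4 (derived state 'yes') is unique to Lineage A (autapomorphy; uninformative for grouping).
Character 5 (derived state 'yes') is unique to Lineage E (autapomorphy; uninformative for grouping).
Character 6 (derived state 'no') is shared by Lineage A and Lineage Q — a synapomorphy uniting that clade.
Only Lineage B, Lineage E, Lineage F, and Lineage L show the derived state 'no' for Character 7, supporting them as a clade.
Most parsimonious ingroup topology: ((((Lineage L,Lineage B),Lineage E),Lineage F),(Lineage Q,Lineage A)).
Lineage Q and Lineage A form a cherry on this tree, so they are sister taxa.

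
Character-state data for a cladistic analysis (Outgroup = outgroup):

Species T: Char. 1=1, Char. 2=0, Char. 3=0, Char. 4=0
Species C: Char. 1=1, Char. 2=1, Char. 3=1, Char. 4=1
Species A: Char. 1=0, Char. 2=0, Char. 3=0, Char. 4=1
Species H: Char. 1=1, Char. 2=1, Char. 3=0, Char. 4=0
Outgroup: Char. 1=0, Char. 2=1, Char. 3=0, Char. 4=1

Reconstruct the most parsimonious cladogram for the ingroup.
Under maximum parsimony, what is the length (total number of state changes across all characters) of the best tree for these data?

5

Character polarity is set by the outgroup: the derived state is whichever differs from the outgroup's state, so for Char. 2, Char. 4 the derived state is '0', and for the remaining characters it is '1'.
Only Species C, Species H, and Species T show the derived state '1' for Char. 1, supporting them as a clade.
Char. 2 (state '0') occurs in Species A and Species T but conflicts with the nesting implied by the other characters — most parsimoniously interpreted as homoplasy.
Char. 3 (derived state '1') is unique to Species C (autapomorphy; uninformative for grouping).
Char. 4: derived state '0' in Species H and Species T only — synapomorphy for {Species H, Species T}.
Most parsimonious ingroup topology: (Species A,(Species C,(Species T,Species H))).
Changes per character on this tree: Char. 1: 1; Char. 2: 2; Char. 3: 1; Char. 4: 1.
Total = 5.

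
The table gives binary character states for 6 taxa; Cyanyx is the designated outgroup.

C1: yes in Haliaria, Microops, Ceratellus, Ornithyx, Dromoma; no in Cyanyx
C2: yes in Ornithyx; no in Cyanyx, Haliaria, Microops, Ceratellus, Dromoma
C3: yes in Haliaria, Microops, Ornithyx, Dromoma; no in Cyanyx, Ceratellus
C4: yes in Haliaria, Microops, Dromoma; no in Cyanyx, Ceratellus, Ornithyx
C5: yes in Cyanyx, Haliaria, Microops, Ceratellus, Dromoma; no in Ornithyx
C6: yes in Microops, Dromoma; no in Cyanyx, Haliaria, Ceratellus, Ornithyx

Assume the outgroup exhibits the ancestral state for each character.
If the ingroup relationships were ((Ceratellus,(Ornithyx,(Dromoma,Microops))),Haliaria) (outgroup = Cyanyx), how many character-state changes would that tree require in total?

8

Map each character onto ((Ceratellus,(Ornithyx,(Dromoma,Microops))),Haliaria) (rooted by Cyanyx) and count the minimum state changes it requires (Fitch parsimony):
C1: 1; C2: 1; C3: 2; C4: 2; C5: 1; C6: 1.
Total tree length = 8.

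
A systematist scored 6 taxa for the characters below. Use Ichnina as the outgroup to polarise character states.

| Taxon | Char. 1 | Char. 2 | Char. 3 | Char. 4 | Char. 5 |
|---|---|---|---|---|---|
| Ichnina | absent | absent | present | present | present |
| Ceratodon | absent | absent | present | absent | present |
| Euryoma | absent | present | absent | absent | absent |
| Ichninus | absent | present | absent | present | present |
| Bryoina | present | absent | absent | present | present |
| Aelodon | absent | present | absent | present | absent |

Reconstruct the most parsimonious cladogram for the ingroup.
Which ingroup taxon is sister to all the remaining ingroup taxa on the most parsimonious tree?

Ceratodon

Character polarity is set by the outgroup: the derived state is whichever differs from the outgroup's state, so for Char. 3, Char. 4, Char. 5 the derived state is 'absent', and for the remaining characters it is 'present'.
Char. 1 (derived state 'present') is unique to Bryoina (autapomorphy; uninformative for grouping).
Char. 2 (derived state 'present') is shared by Aelodon, Euryoma, and Ichninus — a synapomorphy uniting that clade.
Char. 3: derived state 'absent' in Aelodon, Bryoina, Euryoma, and Ichninus only — synapomorphy for {Aelodon, Bryoina, Euryoma, Ichninus}.
Char. 4 (state 'absent') occurs in Ceratodon and Euryoma but conflicts with the nesting implied by the other characters — most parsimoniously interpreted as homoplasy.
Char. 5 (derived state 'absent') is shared by Aelodon and Euryoma — a synapomorphy uniting that clade.
Most parsimonious ingroup topology: (Ceratodon,(((Euryoma,Aelodon),Ichninus),Bryoina)).
Ceratodon is sister to the clade containing all other ingroup taxa, so it is the earliest-diverging (most basal) ingroup lineage.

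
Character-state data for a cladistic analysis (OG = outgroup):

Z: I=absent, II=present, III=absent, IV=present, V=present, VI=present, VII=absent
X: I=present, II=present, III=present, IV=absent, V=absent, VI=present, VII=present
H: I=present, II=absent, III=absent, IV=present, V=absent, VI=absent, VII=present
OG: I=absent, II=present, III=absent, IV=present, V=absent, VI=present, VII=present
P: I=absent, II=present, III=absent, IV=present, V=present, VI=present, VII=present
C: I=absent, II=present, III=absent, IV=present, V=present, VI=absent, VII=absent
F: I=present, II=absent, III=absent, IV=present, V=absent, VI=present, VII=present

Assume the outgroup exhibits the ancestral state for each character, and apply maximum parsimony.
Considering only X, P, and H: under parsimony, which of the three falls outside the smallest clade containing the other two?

Character polarity is set by the outgroup: the derived state is whichever differs from the outgroup's state, so for II, IV, VI, VII the derived state is 'absent', and for the remaining characters it is 'present'.
Only F, H, and X show the derived state 'present' for I, supporting them as a clade.
II: derived state 'absent' in F and H only — synapomorphy for {F, H}.
III: derived state 'present' in X only — an autapomorphy, so it tells us nothing about relationships among taxa.
IV: derived state 'absent' in X only — an autapomorphy, so it tells us nothing about relationships among taxa.
V: derived state 'present' in C, P, and Z only — synapomorphy for {C, P, Z}.
VI (state 'absent') occurs in C and H but conflicts with the nesting implied by the other characters — most parsimoniously interpreted as homoplasy.
VII: derived state 'absent' in C and Z only — synapomorphy for {C, Z}.
Most parsimonious ingroup topology: (((C,Z),P),(X,(F,H))).
X and H share a more recent common ancestor with each other than either does with P, so P is the least closely related of the three.

P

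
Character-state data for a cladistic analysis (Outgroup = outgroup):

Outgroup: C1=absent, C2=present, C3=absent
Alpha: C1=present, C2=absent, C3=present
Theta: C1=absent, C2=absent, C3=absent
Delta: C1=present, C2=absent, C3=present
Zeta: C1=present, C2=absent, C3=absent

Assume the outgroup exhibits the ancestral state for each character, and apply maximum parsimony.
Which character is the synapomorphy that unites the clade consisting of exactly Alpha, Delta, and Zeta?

C1

Character polarity is set by the outgroup: the derived state is whichever differs from the outgroup's state, so for C2 the derived state is 'absent', and for the remaining characters it is 'present'.
C1: derived state 'present' in Alpha, Delta, and Zeta only — synapomorphy for {Alpha, Delta, Zeta}.
All ingroup taxa share the derived state 'absent' for C2; it defines the ingroup but does not resolve relationships within it.
Only Alpha and Delta show the derived state 'present' for C3, supporting them as a clade.
Most parsimonious ingroup topology: (((Alpha,Delta),Zeta),Theta).
The clade {Alpha, Delta, Zeta} is supported by C1: its derived state 'present' occurs in exactly those taxa and in no other taxon (including the outgroup).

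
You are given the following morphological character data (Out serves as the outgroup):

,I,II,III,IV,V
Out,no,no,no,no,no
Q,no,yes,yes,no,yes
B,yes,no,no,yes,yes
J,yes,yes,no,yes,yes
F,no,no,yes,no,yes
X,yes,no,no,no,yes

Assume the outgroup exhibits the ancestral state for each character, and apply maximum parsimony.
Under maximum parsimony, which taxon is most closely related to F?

Q

The outgroup has state 'no' for every character, so 'yes' is the derived state throughout.
I: derived state 'yes' in B, J, and X only — synapomorphy for {B, J, X}.
II (state 'yes') occurs in J and Q but conflicts with the nesting implied by the other characters — most parsimoniously interpreted as homoplasy.
Only F and Q show the derived state 'yes' for III, supporting them as a clade.
IV: derived state 'yes' in B and J only — synapomorphy for {B, J}.
V (derived state 'yes') is shared by all ingroup taxa — unites the whole ingroup.
Most parsimonious ingroup topology: ((Q,F),((B,J),X)).
F and Q form a cherry on this tree, so they are sister taxa.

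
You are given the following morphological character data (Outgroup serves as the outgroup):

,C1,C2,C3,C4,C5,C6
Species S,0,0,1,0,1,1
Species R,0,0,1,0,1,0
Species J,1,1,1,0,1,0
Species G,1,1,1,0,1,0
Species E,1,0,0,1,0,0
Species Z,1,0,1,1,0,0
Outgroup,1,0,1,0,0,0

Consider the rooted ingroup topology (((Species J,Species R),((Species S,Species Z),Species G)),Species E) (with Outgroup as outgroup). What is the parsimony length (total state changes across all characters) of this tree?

Map each character onto (((Species J,Species R),((Species S,Species Z),Species G)),Species E) (rooted by Outgroup) and count the minimum state changes it requires (Fitch parsimony):
C1: 2; C2: 2; C3: 1; C4: 2; C5: 2; C6: 1.
Total tree length = 10.

10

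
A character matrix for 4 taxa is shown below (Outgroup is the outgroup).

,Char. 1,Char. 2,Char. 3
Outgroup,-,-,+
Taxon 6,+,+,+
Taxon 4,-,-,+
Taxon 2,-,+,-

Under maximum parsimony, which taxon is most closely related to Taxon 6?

Taxon 2

Character polarity is set by the outgroup: the derived state is whichever differs from the outgroup's state, so for Char. 3 the derived state is '-', and for the remaining characters it is '+'.
Char. 1: derived state '+' in Taxon 6 only — an autapomorphy, so it tells us nothing about relationships among taxa.
Char. 2: derived state '+' in Taxon 2 and Taxon 6 only — synapomorphy for {Taxon 2, Taxon 6}.
Char. 3 (derived state '-') is unique to Taxon 2 (autapomorphy; uninformative for grouping).
Most parsimonious ingroup topology: ((Taxon 6,Taxon 2),Taxon 4).
Taxon 6 and Taxon 2 form a cherry on this tree, so they are sister taxa.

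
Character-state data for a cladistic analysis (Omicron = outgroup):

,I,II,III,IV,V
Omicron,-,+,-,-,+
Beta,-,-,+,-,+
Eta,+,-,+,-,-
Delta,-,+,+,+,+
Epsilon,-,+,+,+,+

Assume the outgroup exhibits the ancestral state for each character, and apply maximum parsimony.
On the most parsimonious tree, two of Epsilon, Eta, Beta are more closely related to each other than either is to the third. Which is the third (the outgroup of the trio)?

Character polarity is set by the outgroup: the derived state is whichever differs from the outgroup's state, so for II, V the derived state is '-', and for the remaining characters it is '+'.
I (derived state '+') is unique to Eta (autapomorphy; uninformative for grouping).
Only Beta and Eta show the derived state '-' for II, supporting them as a clade.
III (derived state '+') is shared by all ingroup taxa — unites the whole ingroup.
IV (derived state '+') is shared by Delta and Epsilon — a synapomorphy uniting that clade.
V (derived state '-') is unique to Eta (autapomorphy; uninformative for grouping).
Most parsimonious ingroup topology: ((Beta,Eta),(Delta,Epsilon)).
Beta and Eta share a more recent common ancestor with each other than either does with Epsilon, so Epsilon is the least closely related of the three.

Epsilon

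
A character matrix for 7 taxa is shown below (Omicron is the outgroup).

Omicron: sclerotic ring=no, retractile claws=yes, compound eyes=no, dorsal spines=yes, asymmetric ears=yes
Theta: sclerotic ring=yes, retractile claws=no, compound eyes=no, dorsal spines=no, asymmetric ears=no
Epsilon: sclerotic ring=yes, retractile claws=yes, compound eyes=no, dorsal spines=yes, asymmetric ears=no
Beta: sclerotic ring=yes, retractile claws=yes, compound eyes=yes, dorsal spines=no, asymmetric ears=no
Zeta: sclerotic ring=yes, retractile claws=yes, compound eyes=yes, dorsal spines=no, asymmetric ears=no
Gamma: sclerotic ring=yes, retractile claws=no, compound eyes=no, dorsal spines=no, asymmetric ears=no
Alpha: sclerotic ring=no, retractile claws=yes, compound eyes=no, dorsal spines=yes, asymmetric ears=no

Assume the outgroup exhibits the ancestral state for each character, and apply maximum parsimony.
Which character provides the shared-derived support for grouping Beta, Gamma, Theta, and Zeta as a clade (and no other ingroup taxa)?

dorsal spines

Character polarity is set by the outgroup: the derived state is whichever differs from the outgroup's state, so for retractile claws, dorsal spines, asymmetric ears the derived state is 'no', and for the remaining characters it is 'yes'.
sclerotic ring: derived state 'yes' in Beta, Epsilon, Gamma, Theta, and Zeta only — synapomorphy for {Beta, Epsilon, Gamma, Theta, Zeta}.
Only Gamma and Theta show the derived state 'no' for retractile claws, supporting them as a clade.
Only Beta and Zeta show the derived state 'yes' for compound eyes, supporting them as a clade.
Only Beta, Gamma, Theta, and Zeta show the derived state 'no' for dorsal spines, supporting them as a clade.
All ingroup taxa share the derived state 'no' for asymmetric ears; it defines the ingroup but does not resolve relationships within it.
Most parsimonious ingroup topology: ((((Theta,Gamma),(Beta,Zeta)),Epsilon),Alpha).
The clade {Beta, Gamma, Theta, Zeta} is supported by dorsal spines: its derived state 'no' occurs in exactly those taxa and in no other taxon (including the outgroup).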